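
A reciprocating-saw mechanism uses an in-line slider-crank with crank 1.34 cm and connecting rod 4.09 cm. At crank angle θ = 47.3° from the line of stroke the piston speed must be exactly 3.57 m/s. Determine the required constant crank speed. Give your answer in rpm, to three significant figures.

2820

For an in-line slider-crank, |v_piston| = rω|sinθ|·[1 + r cosθ/√(L² − r² sin²θ)].
With r = 0.0134 m, L = 0.0409 m, θ = 47.3°: the bracketed kinematic factor |dx/dθ| = 0.012102 m.
ω = v/|dx/dθ| = 3.57/0.012102 = 294.99 rad/s.
N = 60ω/(2π) = 2816.9 rpm.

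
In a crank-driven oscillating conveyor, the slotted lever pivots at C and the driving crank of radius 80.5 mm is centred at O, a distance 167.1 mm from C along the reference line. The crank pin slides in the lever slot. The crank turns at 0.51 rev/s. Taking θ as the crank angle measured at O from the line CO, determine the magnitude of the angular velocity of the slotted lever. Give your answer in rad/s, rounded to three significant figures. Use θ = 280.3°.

0.726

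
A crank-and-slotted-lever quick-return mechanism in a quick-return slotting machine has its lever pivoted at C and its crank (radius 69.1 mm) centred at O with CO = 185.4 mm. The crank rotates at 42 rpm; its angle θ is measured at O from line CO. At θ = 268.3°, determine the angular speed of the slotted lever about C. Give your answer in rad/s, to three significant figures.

ω = 4.398 rad/s (from 42 rpm).
Crank pin A relative to C: A = (d + r cosθ, r sinθ); lever angle φ = atan2(r sinθ, d + r cosθ).
Differentiating tanφ: φ̇ = rω(d cosθ + r)/(d² + r² + 2dr cosθ).
d² + r² + 2dr cosθ = |CA|² = 0.0383879 m²;  d cosθ + r = +0.0636 m.
|ω_lever| = |0.0691·4.398·+0.0636| / 0.0383879 = 0.50352 rad/s.

0.504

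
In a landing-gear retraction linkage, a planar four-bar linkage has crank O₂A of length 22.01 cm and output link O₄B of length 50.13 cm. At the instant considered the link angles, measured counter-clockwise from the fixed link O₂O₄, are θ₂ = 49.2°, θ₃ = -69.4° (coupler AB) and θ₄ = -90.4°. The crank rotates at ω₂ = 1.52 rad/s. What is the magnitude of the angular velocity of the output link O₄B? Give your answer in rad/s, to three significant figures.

1.64

ω₂ = 1.52 rad/s
Differentiating the loop-closure r₂e^{iθ₂}+r₃e^{iθ₃}=r₁+r₄e^{iθ₄} gives r₂ω₂e^{iθ₂}+r₃ω₃e^{iθ₃}=r₄ω₄e^{iθ₄}.
Eliminating the other unknown: ω₄ = r₂ω₂ sin(θ₂−θ₃) / [r₄ sin(θ₄−θ₃)].
Numerator sine = +0.87798; denominator sine = -0.35837.
Result = 0.2201·1.52·(+0.87798) / (0.5013·(-0.35837)) = -1.635 rad/s; magnitude 1.635 rad/s.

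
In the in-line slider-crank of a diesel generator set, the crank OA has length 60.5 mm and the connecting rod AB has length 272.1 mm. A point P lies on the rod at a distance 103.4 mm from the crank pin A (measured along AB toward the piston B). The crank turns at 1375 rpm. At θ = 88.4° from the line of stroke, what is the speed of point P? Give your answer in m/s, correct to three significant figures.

8.73

ω = 144 rad/s.  Crank-pin speed |V_A| = rω = 8.7114 m/s, perpendicular to OA.
Rod angle: sinφ = −(r/L) sinθ ⇒ φ = -12.842°; ω_rod = −rω cosθ/√(L²−r²sin²θ) = -0.91685 rad/s.
V_P = V_A + ω_rod × AP, with AP = 0.1034 m along the rod.
Components: V_Px = −rω sinθ − a·ω_rod·sinφ = -8.729 m/s;  V_Py = rω cosθ + a·ω_rod·cosφ = +0.1508 m/s.
|V_P| = √(V_Px² + V_Py²) = 8.7304 m/s.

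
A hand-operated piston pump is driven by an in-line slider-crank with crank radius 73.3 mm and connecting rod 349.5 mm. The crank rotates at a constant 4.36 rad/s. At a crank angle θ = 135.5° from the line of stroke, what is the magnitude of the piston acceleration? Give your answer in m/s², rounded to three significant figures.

ω = 4.36 rad/s
x(θ) = r cosθ + √(L² − r² sin²θ); with ω constant, a = ω²·d²x/dθ².
d²x/dθ² = −r cosθ − r²(cos2θ)/√u − r⁴ sin²2θ/(4u^{3/2}),  u = L² − r² sin²θ = 0.119511 m².
Substituting r = 0.0733 m, L = 0.3495 m, θ = 135.5°: d²x/dθ² = +0.051835 m.
a = ω²·d²x/dθ² = (4.36)²·(+0.051835) = +0.98537 m/s²;  |a| = 0.98537 m/s².

0.985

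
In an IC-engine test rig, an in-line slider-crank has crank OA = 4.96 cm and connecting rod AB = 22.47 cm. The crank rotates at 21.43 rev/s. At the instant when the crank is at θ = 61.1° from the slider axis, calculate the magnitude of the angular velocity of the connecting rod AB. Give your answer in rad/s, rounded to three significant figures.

14.6

ω = 134.6 rad/s (converted from 21.43 rev/s).
The rod makes angle φ with the slider axis where L sinφ = r sinθ; differentiating, L cosφ·φ̇ = r ω cosθ.
L cosφ = √(L² − r² sin²θ) = 0.22046 m.
|ω_rod| = r ω |cosθ| / √(L² − r² sin²θ) = 0.0496·134.6·0.48328/0.22046 = 14.64 rad/s.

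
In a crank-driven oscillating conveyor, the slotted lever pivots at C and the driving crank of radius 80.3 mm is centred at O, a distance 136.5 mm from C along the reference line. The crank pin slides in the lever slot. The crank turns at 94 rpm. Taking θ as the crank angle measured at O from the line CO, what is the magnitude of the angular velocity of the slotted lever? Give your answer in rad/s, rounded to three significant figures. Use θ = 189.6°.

12.4

ω = 9.844 rad/s (from 94 rpm).
Crank pin A relative to C: A = (d + r cosθ, r sinθ); lever angle φ = atan2(r sinθ, d + r cosθ).
Differentiating tanφ: φ̇ = rω(d cosθ + r)/(d² + r² + 2dr cosθ).
d² + r² + 2dr cosθ = |CA|² = 0.00346543 m²;  d cosθ + r = -0.054288 m.
|ω_lever| = |0.0803·9.844·-0.054288| / 0.00346543 = 12.383 rad/s.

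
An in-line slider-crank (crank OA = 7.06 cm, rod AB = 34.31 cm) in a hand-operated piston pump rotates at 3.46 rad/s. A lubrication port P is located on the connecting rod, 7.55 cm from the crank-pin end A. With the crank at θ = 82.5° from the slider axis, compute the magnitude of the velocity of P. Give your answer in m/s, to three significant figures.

ω = 3.46 rad/s.  Crank-pin speed |V_A| = rω = 0.24428 m/s, perpendicular to OA.
Rod angle: sinφ = −(r/L) sinθ ⇒ φ = -11.772°; ω_rod = −rω cosθ/√(L²−r²sin²θ) = -0.094927 rad/s.
V_P = V_A + ω_rod × AP, with AP = 0.0755 m along the rod.
Components: V_Px = −rω sinθ − a·ω_rod·sinφ = -0.24365 m/s;  V_Py = rω cosθ + a·ω_rod·cosφ = +0.024868 m/s.
|V_P| = √(V_Px² + V_Py²) = 0.24491 m/s.

0.245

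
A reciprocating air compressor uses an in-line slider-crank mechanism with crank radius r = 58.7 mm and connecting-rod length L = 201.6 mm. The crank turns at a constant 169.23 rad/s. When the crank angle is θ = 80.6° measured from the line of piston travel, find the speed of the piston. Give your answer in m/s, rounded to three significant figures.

10.3

ω = 169.2 rad/s
For an in-line slider-crank, x = r cosθ + √(L² − r² sin²θ), so v = −rω sinθ·[1 + r cosθ/√(L² − r² sin²θ)].
With r = 0.0587 m, L = 0.2016 m, θ = 80.6°: √(L² − r² sin²θ) = 0.1931 m.
v = −0.0587·169.2·0.98657·[1 + 0.0587·0.16333/0.1931] = -10.287 m/s.
|v| = 10.287 m/s.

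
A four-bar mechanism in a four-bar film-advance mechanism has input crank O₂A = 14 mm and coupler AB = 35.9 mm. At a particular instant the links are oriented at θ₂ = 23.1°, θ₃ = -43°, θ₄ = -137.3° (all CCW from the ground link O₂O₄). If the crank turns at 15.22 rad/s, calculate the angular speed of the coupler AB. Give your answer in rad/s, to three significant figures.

2.00

ω₂ = 15.22 rad/s
Differentiating the loop-closure r₂e^{iθ₂}+r₃e^{iθ₃}=r₁+r₄e^{iθ₄} gives r₂ω₂e^{iθ₂}+r₃ω₃e^{iθ₃}=r₄ω₄e^{iθ₄}.
Eliminating the other unknown: ω₃ = r₂ω₂ sin(θ₄−θ₂) / [r₃ sin(θ₃−θ₄)].
Numerator sine = -0.33545; denominator sine = +0.99719.
Result = 0.014·15.22·(-0.33545) / (0.0359·(+0.99719)) = -1.9967 rad/s; magnitude 1.9967 rad/s.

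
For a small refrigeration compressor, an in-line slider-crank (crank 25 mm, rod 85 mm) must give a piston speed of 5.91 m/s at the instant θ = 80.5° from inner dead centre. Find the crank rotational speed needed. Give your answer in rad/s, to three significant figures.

228

For an in-line slider-crank, |v_piston| = rω|sinθ|·[1 + r cosθ/√(L² − r² sin²θ)].
With r = 0.025 m, L = 0.085 m, θ = 80.5°: the bracketed kinematic factor |dx/dθ| = 0.025908 m.
ω = v/|dx/dθ| = 5.91/0.025908 = 228.12 rad/s.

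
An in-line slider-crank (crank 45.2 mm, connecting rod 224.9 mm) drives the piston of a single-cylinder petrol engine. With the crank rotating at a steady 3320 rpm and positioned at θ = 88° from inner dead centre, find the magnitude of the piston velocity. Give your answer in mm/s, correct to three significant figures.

ω = 2π·3320/60 = 347.7 rad/s
For an in-line slider-crank, x = r cosθ + √(L² − r² sin²θ), so v = −rω sinθ·[1 + r cosθ/√(L² − r² sin²θ)].
With r = 0.0452 m, L = 0.2249 m, θ = 88°: √(L² − r² sin²θ) = 0.22032 m.
v = −0.0452·347.7·0.99939·[1 + 0.0452·0.03490/0.22032] = -15.818 m/s.
|v| = 15.818 m/s = 15818 mm/s.

15800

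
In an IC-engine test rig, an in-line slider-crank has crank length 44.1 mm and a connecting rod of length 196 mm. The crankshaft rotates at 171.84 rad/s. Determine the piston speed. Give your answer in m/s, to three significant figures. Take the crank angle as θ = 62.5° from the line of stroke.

7.43

ω = 171.8 rad/s
For an in-line slider-crank, x = r cosθ + √(L² − r² sin²θ), so v = −rω sinθ·[1 + r cosθ/√(L² − r² sin²θ)].
With r = 0.0441 m, L = 0.196 m, θ = 62.5°: √(L² − r² sin²θ) = 0.19206 m.
v = −0.0441·171.8·0.88701·[1 + 0.0441·0.46175/0.19206] = -7.4346 m/s.
|v| = 7.4346 m/s.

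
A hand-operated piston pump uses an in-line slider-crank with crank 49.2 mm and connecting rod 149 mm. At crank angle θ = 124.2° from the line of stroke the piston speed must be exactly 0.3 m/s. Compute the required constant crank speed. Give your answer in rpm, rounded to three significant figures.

For an in-line slider-crank, |v_piston| = rω|sinθ|·[1 + r cosθ/√(L² − r² sin²θ)].
With r = 0.0492 m, L = 0.149 m, θ = 124.2°: the bracketed kinematic factor |dx/dθ| = 0.032841 m.
ω = v/|dx/dθ| = 0.3/0.032841 = 9.1348 rad/s.
N = 60ω/(2π) = 87.231 rpm.

87.2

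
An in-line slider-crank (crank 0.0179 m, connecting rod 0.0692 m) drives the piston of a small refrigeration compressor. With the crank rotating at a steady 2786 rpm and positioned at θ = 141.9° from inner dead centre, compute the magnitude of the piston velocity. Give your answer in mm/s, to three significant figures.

2560

ω = 2π·2786/60 = 291.7 rad/s
For an in-line slider-crank, x = r cosθ + √(L² − r² sin²θ), so v = −rω sinθ·[1 + r cosθ/√(L² − r² sin²θ)].
With r = 0.0179 m, L = 0.0692 m, θ = 141.9°: √(L² − r² sin²θ) = 0.068313 m.
v = −0.0179·291.7·0.61704·[1 + 0.0179·-0.78694/0.068313] = -2.5579 m/s.
|v| = 2.5579 m/s = 2557.9 mm/s.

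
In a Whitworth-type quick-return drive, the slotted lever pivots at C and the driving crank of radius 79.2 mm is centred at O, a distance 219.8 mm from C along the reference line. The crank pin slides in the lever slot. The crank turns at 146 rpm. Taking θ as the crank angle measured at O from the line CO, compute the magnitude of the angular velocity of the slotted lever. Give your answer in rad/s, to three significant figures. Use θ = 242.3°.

ω = 15.29 rad/s (from 146 rpm).
Crank pin A relative to C: A = (d + r cosθ, r sinθ); lever angle φ = atan2(r sinθ, d + r cosθ).
Differentiating tanφ: φ̇ = rω(d cosθ + r)/(d² + r² + 2dr cosθ).
d² + r² + 2dr cosθ = |CA|² = 0.0384006 m²;  d cosθ + r = -0.022972 m.
|ω_lever| = |0.0792·15.29·-0.022972| / 0.0384006 = 0.72439 rad/s.

0.724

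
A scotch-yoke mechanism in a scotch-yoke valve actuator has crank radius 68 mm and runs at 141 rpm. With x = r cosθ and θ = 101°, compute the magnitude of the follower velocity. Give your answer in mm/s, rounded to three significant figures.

986

ω = 14.77 rad/s (from 141 rpm).
x = r cosθ ⇒ ẋ = −rω sinθ.
|v| = rω|sinθ| = 0.068·14.77·|sin 101°| = 0.98561 m/s = 985.61 mm/s.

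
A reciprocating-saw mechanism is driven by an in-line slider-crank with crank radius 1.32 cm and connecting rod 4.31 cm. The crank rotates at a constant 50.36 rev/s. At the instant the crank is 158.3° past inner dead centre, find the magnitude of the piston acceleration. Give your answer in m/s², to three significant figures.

ω = 2π·50.4 = 316.4 rad/s
x(θ) = r cosθ + √(L² − r² sin²θ); with ω constant, a = ω²·d²x/dθ².
d²x/dθ² = −r cosθ − r²(cos2θ)/√u − r⁴ sin²2θ/(4u^{3/2}),  u = L² − r² sin²θ = 0.00183379 m².
Substituting r = 0.0132 m, L = 0.0431 m, θ = 158.3°: d²x/dθ² = +0.0092626 m.
a = ω²·d²x/dθ² = (316.4)²·(+0.0092626) = +927.39 m/s²;  |a| = 927.39 m/s².

927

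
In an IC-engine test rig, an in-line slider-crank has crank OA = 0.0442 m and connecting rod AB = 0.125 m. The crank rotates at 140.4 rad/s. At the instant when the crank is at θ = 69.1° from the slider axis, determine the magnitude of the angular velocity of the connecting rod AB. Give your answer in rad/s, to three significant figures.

18.8

ω = 140.4 rad/s
The rod makes angle φ with the slider axis where L sinφ = r sinθ; differentiating, L cosφ·φ̇ = r ω cosθ.
L cosφ = √(L² − r² sin²θ) = 0.11798 m.
|ω_rod| = r ω |cosθ| / √(L² − r² sin²θ) = 0.0442·140.4·0.35674/0.11798 = 18.764 rad/s.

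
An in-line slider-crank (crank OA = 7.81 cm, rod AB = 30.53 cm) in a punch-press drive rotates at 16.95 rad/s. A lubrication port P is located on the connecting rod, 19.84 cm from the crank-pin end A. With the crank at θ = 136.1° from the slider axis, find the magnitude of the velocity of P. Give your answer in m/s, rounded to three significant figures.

ω = 16.95 rad/s.  Crank-pin speed |V_A| = rω = 1.3238 m/s, perpendicular to OA.
Rod angle: sinφ = −(r/L) sinθ ⇒ φ = -10.217°; ω_rod = −rω cosθ/√(L²−r²sin²θ) = +3.1747 rad/s.
V_P = V_A + ω_rod × AP, with AP = 0.1984 m along the rod.
Components: V_Px = −rω sinθ − a·ω_rod·sinφ = -0.8062 m/s;  V_Py = rω cosθ + a·ω_rod·cosφ = -0.33399 m/s.
|V_P| = √(V_Px² + V_Py²) = 0.87264 m/s.

0.873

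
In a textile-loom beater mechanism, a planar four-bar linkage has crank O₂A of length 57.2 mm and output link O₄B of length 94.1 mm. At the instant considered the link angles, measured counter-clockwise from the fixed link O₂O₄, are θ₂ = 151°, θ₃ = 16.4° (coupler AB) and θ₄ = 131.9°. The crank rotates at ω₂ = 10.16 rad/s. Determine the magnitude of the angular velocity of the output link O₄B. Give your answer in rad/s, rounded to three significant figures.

ω₂ = 10.16 rad/s
Differentiating the loop-closure r₂e^{iθ₂}+r₃e^{iθ₃}=r₁+r₄e^{iθ₄} gives r₂ω₂e^{iθ₂}+r₃ω₃e^{iθ₃}=r₄ω₄e^{iθ₄}.
Eliminating the other unknown: ω₄ = r₂ω₂ sin(θ₂−θ₃) / [r₄ sin(θ₄−θ₃)].
Numerator sine = +0.71203; denominator sine = +0.90259.
Result = 0.0572·10.16·(+0.71203) / (0.0941·(+0.90259)) = +4.872 rad/s; magnitude 4.872 rad/s.

4.87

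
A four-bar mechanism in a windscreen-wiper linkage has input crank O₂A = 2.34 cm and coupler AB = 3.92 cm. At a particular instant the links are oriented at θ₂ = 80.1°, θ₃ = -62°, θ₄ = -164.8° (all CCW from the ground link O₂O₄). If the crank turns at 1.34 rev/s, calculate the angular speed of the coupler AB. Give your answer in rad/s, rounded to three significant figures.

4.67

ω₂ = 8.419 rad/s (from 1.34 rev/s).
Differentiating the loop-closure r₂e^{iθ₂}+r₃e^{iθ₃}=r₁+r₄e^{iθ₄} gives r₂ω₂e^{iθ₂}+r₃ω₃e^{iθ₃}=r₄ω₄e^{iθ₄}.
Eliminating the other unknown: ω₃ = r₂ω₂ sin(θ₄−θ₂) / [r₃ sin(θ₃−θ₄)].
Numerator sine = +0.90557; denominator sine = +0.97515.
Result = 0.0234·8.419·(+0.90557) / (0.0392·(+0.97515)) = +4.6673 rad/s; magnitude 4.6673 rad/s.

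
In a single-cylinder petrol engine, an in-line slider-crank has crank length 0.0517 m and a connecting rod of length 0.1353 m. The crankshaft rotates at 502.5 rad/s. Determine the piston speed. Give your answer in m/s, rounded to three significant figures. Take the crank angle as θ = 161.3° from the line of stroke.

5.29

ω = 502.5 rad/s
For an in-line slider-crank, x = r cosθ + √(L² − r² sin²θ), so v = −rω sinθ·[1 + r cosθ/√(L² − r² sin²θ)].
With r = 0.0517 m, L = 0.1353 m, θ = 161.3°: √(L² − r² sin²θ) = 0.13428 m.
v = −0.0517·502.5·0.32061·[1 + 0.0517·-0.94721/0.13428] = -5.2917 m/s.
|v| = 5.2917 m/s.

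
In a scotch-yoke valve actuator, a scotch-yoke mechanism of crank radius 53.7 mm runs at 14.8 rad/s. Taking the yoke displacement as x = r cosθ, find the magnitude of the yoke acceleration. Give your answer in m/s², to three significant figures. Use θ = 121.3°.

ω = 14.8 rad/s
x = r cosθ ⇒ ẍ = −rω² cosθ (ω constant).
|a| = rω²|cosθ| = 0.0537·(14.8)²·|cos 121.3°| = 6.1108 m/s².

6.11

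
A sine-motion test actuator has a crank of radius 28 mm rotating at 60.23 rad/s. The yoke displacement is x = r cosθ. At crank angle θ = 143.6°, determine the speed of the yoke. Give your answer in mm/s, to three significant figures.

1000

ω = 60.23 rad/s
x = r cosθ ⇒ ẋ = −rω sinθ.
|v| = rω|sinθ| = 0.028·60.23·|sin 143.6°| = 1.0008 m/s = 1000.8 mm/s.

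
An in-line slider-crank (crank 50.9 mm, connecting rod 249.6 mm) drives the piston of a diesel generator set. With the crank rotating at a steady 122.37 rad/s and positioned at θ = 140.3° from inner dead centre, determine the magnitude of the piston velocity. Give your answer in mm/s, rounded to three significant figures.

ω = 122.4 rad/s
For an in-line slider-crank, x = r cosθ + √(L² − r² sin²θ), so v = −rω sinθ·[1 + r cosθ/√(L² − r² sin²θ)].
With r = 0.0509 m, L = 0.2496 m, θ = 140.3°: √(L² − r² sin²θ) = 0.24747 m.
v = −0.0509·122.4·0.63877·[1 + 0.0509·-0.76940/0.24747] = -3.349 m/s.
|v| = 3.349 m/s = 3349 mm/s.

3350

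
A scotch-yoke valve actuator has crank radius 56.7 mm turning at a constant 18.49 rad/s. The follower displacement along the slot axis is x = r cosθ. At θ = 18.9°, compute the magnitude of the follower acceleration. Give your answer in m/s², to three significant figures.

18.3

ω = 18.49 rad/s
x = r cosθ ⇒ ẍ = −rω² cosθ (ω constant).
|a| = rω²|cosθ| = 0.0567·(18.49)²·|cos 18.9°| = 18.339 m/s².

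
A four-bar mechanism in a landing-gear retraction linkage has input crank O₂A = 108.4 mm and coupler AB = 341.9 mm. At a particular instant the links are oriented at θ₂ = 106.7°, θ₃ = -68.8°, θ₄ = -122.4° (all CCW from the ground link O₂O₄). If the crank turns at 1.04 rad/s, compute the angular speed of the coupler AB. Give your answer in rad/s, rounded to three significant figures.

ω₂ = 1.04 rad/s
Differentiating the loop-closure r₂e^{iθ₂}+r₃e^{iθ₃}=r₁+r₄e^{iθ₄} gives r₂ω₂e^{iθ₂}+r₃ω₃e^{iθ₃}=r₄ω₄e^{iθ₄}.
Eliminating the other unknown: ω₃ = r₂ω₂ sin(θ₄−θ₂) / [r₃ sin(θ₃−θ₄)].
Numerator sine = +0.75585; denominator sine = +0.80489.
Result = 0.1084·1.04·(+0.75585) / (0.3419·(+0.80489)) = +0.30964 rad/s; magnitude 0.30964 rad/s.

0.310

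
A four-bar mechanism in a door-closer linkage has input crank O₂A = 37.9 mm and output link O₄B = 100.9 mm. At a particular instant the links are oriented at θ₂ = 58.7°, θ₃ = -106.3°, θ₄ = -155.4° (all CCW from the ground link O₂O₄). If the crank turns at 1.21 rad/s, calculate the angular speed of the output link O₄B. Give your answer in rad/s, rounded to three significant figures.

0.156

ω₂ = 1.21 rad/s
Differentiating the loop-closure r₂e^{iθ₂}+r₃e^{iθ₃}=r₁+r₄e^{iθ₄} gives r₂ω₂e^{iθ₂}+r₃ω₃e^{iθ₃}=r₄ω₄e^{iθ₄}.
Eliminating the other unknown: ω₄ = r₂ω₂ sin(θ₂−θ₃) / [r₄ sin(θ₄−θ₃)].
Numerator sine = +0.25882; denominator sine = -0.75585.
Result = 0.0379·1.21·(+0.25882) / (0.1009·(-0.75585)) = -0.15563 rad/s; magnitude 0.15563 rad/s.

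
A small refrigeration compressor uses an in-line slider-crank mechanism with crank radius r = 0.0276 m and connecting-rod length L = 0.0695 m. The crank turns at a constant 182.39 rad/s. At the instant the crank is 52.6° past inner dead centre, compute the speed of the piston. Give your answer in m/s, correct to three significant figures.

5.02

ω = 182.4 rad/s
For an in-line slider-crank, x = r cosθ + √(L² − r² sin²θ), so v = −rω sinθ·[1 + r cosθ/√(L² − r² sin²θ)].
With r = 0.0276 m, L = 0.0695 m, θ = 52.6°: √(L² − r² sin²θ) = 0.065951 m.
v = −0.0276·182.4·0.79441·[1 + 0.0276·0.60738/0.065951] = -5.0155 m/s.
|v| = 5.0155 m/s.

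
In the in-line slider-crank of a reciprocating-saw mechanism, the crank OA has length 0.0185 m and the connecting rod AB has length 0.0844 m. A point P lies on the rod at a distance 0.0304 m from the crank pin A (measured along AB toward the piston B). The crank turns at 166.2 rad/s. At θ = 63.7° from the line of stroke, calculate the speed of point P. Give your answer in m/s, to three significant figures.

ω = 166.2 rad/s.  Crank-pin speed |V_A| = rω = 3.0747 m/s, perpendicular to OA.
Rod angle: sinφ = −(r/L) sinθ ⇒ φ = -11.333°; ω_rod = −rω cosθ/√(L²−r²sin²θ) = -16.462 rad/s.
V_P = V_A + ω_rod × AP, with AP = 0.0304 m along the rod.
Components: V_Px = −rω sinθ − a·ω_rod·sinφ = -2.8548 m/s;  V_Py = rω cosθ + a·ω_rod·cosφ = +0.87162 m/s.
|V_P| = √(V_Px² + V_Py²) = 2.9849 m/s.

2.98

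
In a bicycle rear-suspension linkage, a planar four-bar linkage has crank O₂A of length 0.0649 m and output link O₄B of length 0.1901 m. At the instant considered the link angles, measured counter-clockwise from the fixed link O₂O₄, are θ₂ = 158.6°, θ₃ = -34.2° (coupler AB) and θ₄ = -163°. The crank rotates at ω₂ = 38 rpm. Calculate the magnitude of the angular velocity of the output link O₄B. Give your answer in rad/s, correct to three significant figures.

ω₂ = 3.979 rad/s (from 38 rpm).
Differentiating the loop-closure r₂e^{iθ₂}+r₃e^{iθ₃}=r₁+r₄e^{iθ₄} gives r₂ω₂e^{iθ₂}+r₃ω₃e^{iθ₃}=r₄ω₄e^{iθ₄}.
Eliminating the other unknown: ω₄ = r₂ω₂ sin(θ₂−θ₃) / [r₄ sin(θ₄−θ₃)].
Numerator sine = -0.22155; denominator sine = -0.77934.
Result = 0.0649·3.979·(-0.22155) / (0.1901·(-0.77934)) = +0.3862 rad/s; magnitude 0.3862 rad/s.

0.386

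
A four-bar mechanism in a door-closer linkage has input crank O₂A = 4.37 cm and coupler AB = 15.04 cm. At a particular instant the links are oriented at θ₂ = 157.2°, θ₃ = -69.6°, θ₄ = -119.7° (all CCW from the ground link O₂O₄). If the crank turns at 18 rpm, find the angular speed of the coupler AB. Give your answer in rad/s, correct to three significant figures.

ω₂ = 1.885 rad/s (from 18 rpm).
Differentiating the loop-closure r₂e^{iθ₂}+r₃e^{iθ₃}=r₁+r₄e^{iθ₄} gives r₂ω₂e^{iθ₂}+r₃ω₃e^{iθ₃}=r₄ω₄e^{iθ₄}.
Eliminating the other unknown: ω₃ = r₂ω₂ sin(θ₄−θ₂) / [r₃ sin(θ₃−θ₄)].
Numerator sine = +0.99276; denominator sine = +0.76717.
Result = 0.0437·1.885·(+0.99276) / (0.1504·(+0.76717)) = +0.70874 rad/s; magnitude 0.70874 rad/s.

0.709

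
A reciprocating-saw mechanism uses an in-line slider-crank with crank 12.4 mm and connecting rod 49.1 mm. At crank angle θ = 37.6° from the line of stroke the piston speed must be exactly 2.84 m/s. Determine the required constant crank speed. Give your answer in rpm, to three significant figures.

2980

For an in-line slider-crank, |v_piston| = rω|sinθ|·[1 + r cosθ/√(L² − r² sin²θ)].
With r = 0.0124 m, L = 0.0491 m, θ = 37.6°: the bracketed kinematic factor |dx/dθ| = 0.0090979 m.
ω = v/|dx/dθ| = 2.84/0.0090979 = 312.16 rad/s.
N = 60ω/(2π) = 2980.9 rpm.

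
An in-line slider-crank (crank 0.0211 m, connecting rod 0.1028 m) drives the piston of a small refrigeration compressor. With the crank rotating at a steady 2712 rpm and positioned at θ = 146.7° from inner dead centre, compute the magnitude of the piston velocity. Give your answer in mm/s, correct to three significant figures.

2720

ω = 2π·2712/60 = 284 rad/s
For an in-line slider-crank, x = r cosθ + √(L² − r² sin²θ), so v = −rω sinθ·[1 + r cosθ/√(L² − r² sin²θ)].
With r = 0.0211 m, L = 0.1028 m, θ = 146.7°: √(L² − r² sin²θ) = 0.10215 m.
v = −0.0211·284·0.54902·[1 + 0.0211·-0.83581/0.10215] = -2.7219 m/s.
|v| = 2.7219 m/s = 2721.9 mm/s.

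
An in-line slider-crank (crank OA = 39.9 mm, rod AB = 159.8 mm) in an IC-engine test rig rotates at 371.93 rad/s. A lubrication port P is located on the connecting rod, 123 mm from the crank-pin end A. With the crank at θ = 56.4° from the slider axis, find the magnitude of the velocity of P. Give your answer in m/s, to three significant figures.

13.8

ω = 371.9 rad/s.  Crank-pin speed |V_A| = rω = 14.84 m/s, perpendicular to OA.
Rod angle: sinφ = −(r/L) sinθ ⇒ φ = -12.003°; ω_rod = −rω cosθ/√(L²−r²sin²θ) = -52.54 rad/s.
V_P = V_A + ω_rod × AP, with AP = 0.123 m along the rod.
Components: V_Px = −rω sinθ − a·ω_rod·sinφ = -13.705 m/s;  V_Py = rω cosθ + a·ω_rod·cosφ = +1.8912 m/s.
|V_P| = √(V_Px² + V_Py²) = 13.834 m/s.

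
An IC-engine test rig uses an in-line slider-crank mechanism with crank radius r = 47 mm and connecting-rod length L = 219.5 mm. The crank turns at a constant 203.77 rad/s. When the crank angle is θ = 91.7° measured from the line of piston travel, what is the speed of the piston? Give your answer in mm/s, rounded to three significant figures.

9510

ω = 203.8 rad/s
For an in-line slider-crank, x = r cosθ + √(L² − r² sin²θ), so v = −rω sinθ·[1 + r cosθ/√(L² − r² sin²θ)].
With r = 0.047 m, L = 0.2195 m, θ = 91.7°: √(L² − r² sin²θ) = 0.21441 m.
v = −0.047·203.8·0.99956·[1 + 0.047·-0.02967/0.21441] = -9.5107 m/s.
|v| = 9.5107 m/s = 9510.7 mm/s.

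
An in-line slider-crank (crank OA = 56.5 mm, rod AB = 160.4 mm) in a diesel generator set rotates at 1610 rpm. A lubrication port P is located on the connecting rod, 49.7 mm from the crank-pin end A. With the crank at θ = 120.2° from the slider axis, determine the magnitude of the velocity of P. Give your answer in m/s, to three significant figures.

8.43

ω = 168.6 rad/s.  Crank-pin speed |V_A| = rω = 9.5258 m/s, perpendicular to OA.
Rod angle: sinφ = −(r/L) sinθ ⇒ φ = -17.724°; ω_rod = −rω cosθ/√(L²−r²sin²θ) = +31.362 rad/s.
V_P = V_A + ω_rod × AP, with AP = 0.0497 m along the rod.
Components: V_Px = −rω sinθ − a·ω_rod·sinφ = -7.7584 m/s;  V_Py = rω cosθ + a·ω_rod·cosφ = -3.307 m/s.
|V_P| = √(V_Px² + V_Py²) = 8.4338 m/s.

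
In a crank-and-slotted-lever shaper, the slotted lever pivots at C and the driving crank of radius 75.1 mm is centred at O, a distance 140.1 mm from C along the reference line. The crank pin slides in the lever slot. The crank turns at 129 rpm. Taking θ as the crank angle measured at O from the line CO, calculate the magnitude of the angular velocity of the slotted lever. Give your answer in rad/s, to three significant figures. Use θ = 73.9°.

3.72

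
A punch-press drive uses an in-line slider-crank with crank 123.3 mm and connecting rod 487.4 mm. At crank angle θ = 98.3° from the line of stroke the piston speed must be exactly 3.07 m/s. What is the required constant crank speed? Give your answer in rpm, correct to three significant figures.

For an in-line slider-crank, |v_piston| = rω|sinθ|·[1 + r cosθ/√(L² − r² sin²θ)].
With r = 0.1233 m, L = 0.4874 m, θ = 98.3°: the bracketed kinematic factor |dx/dθ| = 0.11741 m.
ω = v/|dx/dθ| = 3.07/0.11741 = 26.148 rad/s.
N = 60ω/(2π) = 249.7 rpm.

250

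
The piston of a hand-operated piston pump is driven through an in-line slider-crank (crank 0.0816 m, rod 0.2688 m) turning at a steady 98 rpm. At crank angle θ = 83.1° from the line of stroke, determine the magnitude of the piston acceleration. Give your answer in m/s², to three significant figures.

1.62

ω = 2π·98/60 = 10.26 rad/s
x(θ) = r cosθ + √(L² − r² sin²θ); with ω constant, a = ω²·d²x/dθ².
d²x/dθ² = −r cosθ − r²(cos2θ)/√u − r⁴ sin²2θ/(4u^{3/2}),  u = L² − r² sin²θ = 0.065691 m².
Substituting r = 0.0816 m, L = 0.2688 m, θ = 83.1°: d²x/dθ² = +0.015389 m.
a = ω²·d²x/dθ² = (10.26)²·(+0.015389) = +1.6207 m/s²;  |a| = 1.6207 m/s².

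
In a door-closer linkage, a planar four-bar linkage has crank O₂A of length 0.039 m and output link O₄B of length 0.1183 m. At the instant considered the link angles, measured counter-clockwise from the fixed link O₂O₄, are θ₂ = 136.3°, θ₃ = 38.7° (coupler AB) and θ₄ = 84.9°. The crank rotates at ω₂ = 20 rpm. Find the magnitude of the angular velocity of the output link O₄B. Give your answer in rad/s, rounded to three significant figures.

ω₂ = 2.094 rad/s (from 20 rpm).
Differentiating the loop-closure r₂e^{iθ₂}+r₃e^{iθ₃}=r₁+r₄e^{iθ₄} gives r₂ω₂e^{iθ₂}+r₃ω₃e^{iθ₃}=r₄ω₄e^{iθ₄}.
Eliminating the other unknown: ω₄ = r₂ω₂ sin(θ₂−θ₃) / [r₄ sin(θ₄−θ₃)].
Numerator sine = +0.99122; denominator sine = +0.72176.
Result = 0.039·2.094·(+0.99122) / (0.1183·(+0.72176)) = +0.94823 rad/s; magnitude 0.94823 rad/s.

0.948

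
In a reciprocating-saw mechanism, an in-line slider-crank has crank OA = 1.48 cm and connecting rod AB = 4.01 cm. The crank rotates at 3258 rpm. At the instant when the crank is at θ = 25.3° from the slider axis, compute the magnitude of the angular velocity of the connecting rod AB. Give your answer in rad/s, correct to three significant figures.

ω = 341.2 rad/s (converted from 3258 rpm).
The rod makes angle φ with the slider axis where L sinφ = r sinθ; differentiating, L cosφ·φ̇ = r ω cosθ.
L cosφ = √(L² − r² sin²θ) = 0.039598 m.
|ω_rod| = r ω |cosθ| / √(L² − r² sin²θ) = 0.0148·341.2·0.90408/0.039598 = 115.29 rad/s.

115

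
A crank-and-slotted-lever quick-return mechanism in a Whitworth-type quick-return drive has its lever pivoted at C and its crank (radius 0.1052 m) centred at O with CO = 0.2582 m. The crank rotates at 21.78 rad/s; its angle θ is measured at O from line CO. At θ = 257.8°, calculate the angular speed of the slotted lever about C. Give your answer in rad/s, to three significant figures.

ω = 21.78 rad/s
Crank pin A relative to C: A = (d + r cosθ, r sinθ); lever angle φ = atan2(r sinθ, d + r cosθ).
Differentiating tanφ: φ̇ = rω(d cosθ + r)/(d² + r² + 2dr cosθ).
d² + r² + 2dr cosθ = |CA|² = 0.066254 m²;  d cosθ + r = +0.050636 m.
|ω_lever| = |0.1052·21.78·+0.050636| / 0.066254 = 1.7511 rad/s.

1.75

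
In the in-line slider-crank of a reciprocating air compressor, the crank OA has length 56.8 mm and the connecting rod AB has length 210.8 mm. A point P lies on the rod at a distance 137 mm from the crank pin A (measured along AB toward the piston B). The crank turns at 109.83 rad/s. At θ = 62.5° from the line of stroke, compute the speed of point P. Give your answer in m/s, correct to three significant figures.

ω = 109.8 rad/s.  Crank-pin speed |V_A| = rω = 6.2383 m/s, perpendicular to OA.
Rod angle: sinφ = −(r/L) sinθ ⇒ φ = -13.828°; ω_rod = −rω cosθ/√(L²−r²sin²θ) = -14.073 rad/s.
V_P = V_A + ω_rod × AP, with AP = 0.137 m along the rod.
Components: V_Px = −rω sinθ − a·ω_rod·sinφ = -5.9943 m/s;  V_Py = rω cosθ + a·ω_rod·cosφ = +1.0085 m/s.
|V_P| = √(V_Px² + V_Py²) = 6.0785 m/s.

6.08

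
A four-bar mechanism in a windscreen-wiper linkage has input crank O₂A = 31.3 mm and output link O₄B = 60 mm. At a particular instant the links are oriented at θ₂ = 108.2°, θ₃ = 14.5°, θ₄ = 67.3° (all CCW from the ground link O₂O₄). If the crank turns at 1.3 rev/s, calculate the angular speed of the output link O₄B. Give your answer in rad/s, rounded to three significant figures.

5.34

ω₂ = 8.168 rad/s (from 1.3 rev/s).
Differentiating the loop-closure r₂e^{iθ₂}+r₃e^{iθ₃}=r₁+r₄e^{iθ₄} gives r₂ω₂e^{iθ₂}+r₃ω₃e^{iθ₃}=r₄ω₄e^{iθ₄}.
Eliminating the other unknown: ω₄ = r₂ω₂ sin(θ₂−θ₃) / [r₄ sin(θ₄−θ₃)].
Numerator sine = +0.99792; denominator sine = +0.79653.
Result = 0.0313·8.168·(+0.99792) / (0.06·(+0.79653)) = +5.3384 rad/s; magnitude 5.3384 rad/s.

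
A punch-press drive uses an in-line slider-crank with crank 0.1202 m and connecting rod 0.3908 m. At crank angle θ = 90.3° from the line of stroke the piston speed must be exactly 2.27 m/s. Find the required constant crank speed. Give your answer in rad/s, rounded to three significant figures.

For an in-line slider-crank, |v_piston| = rω|sinθ|·[1 + r cosθ/√(L² − r² sin²θ)].
With r = 0.1202 m, L = 0.3908 m, θ = 90.3°: the bracketed kinematic factor |dx/dθ| = 0.11999 m.
ω = v/|dx/dθ| = 2.27/0.11999 = 18.917 rad/s.

18.9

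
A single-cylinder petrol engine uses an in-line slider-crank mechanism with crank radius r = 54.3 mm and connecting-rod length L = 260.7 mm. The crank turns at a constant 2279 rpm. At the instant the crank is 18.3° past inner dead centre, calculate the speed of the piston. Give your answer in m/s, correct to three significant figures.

4.88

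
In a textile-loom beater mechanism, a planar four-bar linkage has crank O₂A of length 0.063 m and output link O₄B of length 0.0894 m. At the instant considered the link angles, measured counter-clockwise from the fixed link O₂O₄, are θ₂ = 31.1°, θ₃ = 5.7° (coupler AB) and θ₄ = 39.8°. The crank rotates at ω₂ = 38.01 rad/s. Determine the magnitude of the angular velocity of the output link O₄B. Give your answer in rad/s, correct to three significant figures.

ω₂ = 38.01 rad/s
Differentiating the loop-closure r₂e^{iθ₂}+r₃e^{iθ₃}=r₁+r₄e^{iθ₄} gives r₂ω₂e^{iθ₂}+r₃ω₃e^{iθ₃}=r₄ω₄e^{iθ₄}.
Eliminating the other unknown: ω₄ = r₂ω₂ sin(θ₂−θ₃) / [r₄ sin(θ₄−θ₃)].
Numerator sine = +0.42894; denominator sine = +0.56064.
Result = 0.063·38.01·(+0.42894) / (0.0894·(+0.56064)) = +20.493 rad/s; magnitude 20.493 rad/s.

20.5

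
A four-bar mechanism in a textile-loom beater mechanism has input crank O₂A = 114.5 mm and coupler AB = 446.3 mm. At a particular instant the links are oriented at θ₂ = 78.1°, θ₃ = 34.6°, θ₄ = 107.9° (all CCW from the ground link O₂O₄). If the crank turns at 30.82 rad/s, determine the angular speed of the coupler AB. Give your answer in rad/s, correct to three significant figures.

ω₂ = 30.82 rad/s
Differentiating the loop-closure r₂e^{iθ₂}+r₃e^{iθ₃}=r₁+r₄e^{iθ₄} gives r₂ω₂e^{iθ₂}+r₃ω₃e^{iθ₃}=r₄ω₄e^{iθ₄}.
Eliminating the other unknown: ω₃ = r₂ω₂ sin(θ₄−θ₂) / [r₃ sin(θ₃−θ₄)].
Numerator sine = +0.49697; denominator sine = -0.95782.
Result = 0.1145·30.82·(+0.49697) / (0.4463·(-0.95782)) = -4.1026 rad/s; magnitude 4.1026 rad/s.

4.10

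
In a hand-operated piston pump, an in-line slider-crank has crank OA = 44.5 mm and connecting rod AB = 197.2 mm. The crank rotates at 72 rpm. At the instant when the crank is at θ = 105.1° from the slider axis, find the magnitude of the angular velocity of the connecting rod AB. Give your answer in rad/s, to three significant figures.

ω = 7.54 rad/s (converted from 72 rpm).
The rod makes angle φ with the slider axis where L sinφ = r sinθ; differentiating, L cosφ·φ̇ = r ω cosθ.
L cosφ = √(L² − r² sin²θ) = 0.19246 m.
|ω_rod| = r ω |cosθ| / √(L² − r² sin²θ) = 0.0445·7.54·0.26050/0.19246 = 0.45414 rad/s.

0.454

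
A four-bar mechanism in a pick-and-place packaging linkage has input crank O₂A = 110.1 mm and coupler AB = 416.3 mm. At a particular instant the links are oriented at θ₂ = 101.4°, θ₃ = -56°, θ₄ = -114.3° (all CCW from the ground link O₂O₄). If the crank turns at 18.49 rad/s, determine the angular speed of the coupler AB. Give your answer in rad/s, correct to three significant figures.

3.35

ω₂ = 18.49 rad/s
Differentiating the loop-closure r₂e^{iθ₂}+r₃e^{iθ₃}=r₁+r₄e^{iθ₄} gives r₂ω₂e^{iθ₂}+r₃ω₃e^{iθ₃}=r₄ω₄e^{iθ₄}.
Eliminating the other unknown: ω₃ = r₂ω₂ sin(θ₄−θ₂) / [r₃ sin(θ₃−θ₄)].
Numerator sine = +0.58354; denominator sine = +0.85081.
Result = 0.1101·18.49·(+0.58354) / (0.4163·(+0.85081)) = +3.3539 rad/s; magnitude 3.3539 rad/s.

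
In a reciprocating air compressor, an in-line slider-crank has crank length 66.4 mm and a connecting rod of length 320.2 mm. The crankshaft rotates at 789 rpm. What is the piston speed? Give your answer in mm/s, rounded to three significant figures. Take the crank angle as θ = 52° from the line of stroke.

ω = 2π·789/60 = 82.62 rad/s
For an in-line slider-crank, x = r cosθ + √(L² − r² sin²θ), so v = −rω sinθ·[1 + r cosθ/√(L² − r² sin²θ)].
With r = 0.0664 m, L = 0.3202 m, θ = 52°: √(L² − r² sin²θ) = 0.3159 m.
v = −0.0664·82.62·0.78801·[1 + 0.0664·0.61566/0.3159] = -4.8827 m/s.
|v| = 4.8827 m/s = 4882.7 mm/s.

4880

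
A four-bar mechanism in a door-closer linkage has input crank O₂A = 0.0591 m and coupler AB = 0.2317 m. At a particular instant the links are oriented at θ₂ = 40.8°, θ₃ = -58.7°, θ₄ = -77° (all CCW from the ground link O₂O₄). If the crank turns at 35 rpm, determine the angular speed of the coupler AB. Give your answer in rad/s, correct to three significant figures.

2.63

ω₂ = 3.665 rad/s (from 35 rpm).
Differentiating the loop-closure r₂e^{iθ₂}+r₃e^{iθ₃}=r₁+r₄e^{iθ₄} gives r₂ω₂e^{iθ₂}+r₃ω₃e^{iθ₃}=r₄ω₄e^{iθ₄}.
Eliminating the other unknown: ω₃ = r₂ω₂ sin(θ₄−θ₂) / [r₃ sin(θ₃−θ₄)].
Numerator sine = -0.88458; denominator sine = +0.31399.
Result = 0.0591·3.665·(-0.88458) / (0.2317·(+0.31399)) = -2.6338 rad/s; magnitude 2.6338 rad/s.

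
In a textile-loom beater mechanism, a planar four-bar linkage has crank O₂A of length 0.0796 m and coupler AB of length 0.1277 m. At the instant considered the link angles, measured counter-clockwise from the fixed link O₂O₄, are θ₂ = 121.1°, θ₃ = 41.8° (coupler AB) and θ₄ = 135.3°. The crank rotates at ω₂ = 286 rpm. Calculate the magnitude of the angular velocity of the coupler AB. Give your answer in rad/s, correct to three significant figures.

4.59

ω₂ = 29.95 rad/s (from 286 rpm).
Differentiating the loop-closure r₂e^{iθ₂}+r₃e^{iθ₃}=r₁+r₄e^{iθ₄} gives r₂ω₂e^{iθ₂}+r₃ω₃e^{iθ₃}=r₄ω₄e^{iθ₄}.
Eliminating the other unknown: ω₃ = r₂ω₂ sin(θ₄−θ₂) / [r₃ sin(θ₃−θ₄)].
Numerator sine = +0.24531; denominator sine = -0.99813.
Result = 0.0796·29.95·(+0.24531) / (0.1277·(-0.99813)) = -4.5882 rad/s; magnitude 4.5882 rad/s.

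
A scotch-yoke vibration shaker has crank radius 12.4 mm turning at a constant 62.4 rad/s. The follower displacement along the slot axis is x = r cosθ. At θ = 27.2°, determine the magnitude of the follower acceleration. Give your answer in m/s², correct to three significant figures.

ω = 62.4 rad/s
x = r cosθ ⇒ ẍ = −rω² cosθ (ω constant).
|a| = rω²|cosθ| = 0.0124·(62.4)²·|cos 27.2°| = 42.943 m/s².

42.9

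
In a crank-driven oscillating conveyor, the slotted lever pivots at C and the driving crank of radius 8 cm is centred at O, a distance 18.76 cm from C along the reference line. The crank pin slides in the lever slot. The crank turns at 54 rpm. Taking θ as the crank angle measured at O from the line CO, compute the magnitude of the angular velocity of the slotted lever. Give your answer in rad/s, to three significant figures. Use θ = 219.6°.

ω = 5.655 rad/s (from 54 rpm).
Crank pin A relative to C: A = (d + r cosθ, r sinθ); lever angle φ = atan2(r sinθ, d + r cosθ).
Differentiating tanφ: φ̇ = rω(d cosθ + r)/(d² + r² + 2dr cosθ).
d² + r² + 2dr cosθ = |CA|² = 0.018466 m²;  d cosθ + r = -0.064548 m.
|ω_lever| = |0.08·5.655·-0.064548| / 0.018466 = 1.5813 rad/s.

1.58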